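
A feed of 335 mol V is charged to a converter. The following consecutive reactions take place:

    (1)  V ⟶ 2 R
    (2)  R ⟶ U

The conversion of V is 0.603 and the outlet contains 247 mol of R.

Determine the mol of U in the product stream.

Conversion of V: V consumed = 1ξ₁ = 0.603 × 335 → ξ₁ = 202 mol.
R balance: n_R = 0 + 2ξ₁ − 1ξ₂ = 247 → ξ₂ = (2·202 − 247)/1 = 157 mol.
Outlet amounts (n = n₀ + Σ ν·ξ):
  V: 335 − 1(202) = 133
  R: 0 + 2(202) − 1(157) = 247
  U: 0 + 1(157) = 157

157 mol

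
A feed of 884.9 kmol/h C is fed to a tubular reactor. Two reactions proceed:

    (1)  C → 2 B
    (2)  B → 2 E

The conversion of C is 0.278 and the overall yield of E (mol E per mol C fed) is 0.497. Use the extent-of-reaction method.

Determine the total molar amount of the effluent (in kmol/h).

Conversion of C: C consumed = 1ξ₁ = 0.278 × 884.9 → ξ₁ = 246 kmol/h.
Yield of E: 2ξ₂ / 884.9 = 0.497 → ξ₂ = 219.9 kmol/h.
Outlet amounts (n = n₀ + Σ ν·ξ):
  C: 884.9 − 1(246) = 638.9
  B: 0 + 2(246) − 1(219.9) = 272.1
  E: 0 + 2(219.9) = 439.8
Total out = 638.9 + 272.1 + 439.8 = 1351 kmol/h.

1350 kmol/h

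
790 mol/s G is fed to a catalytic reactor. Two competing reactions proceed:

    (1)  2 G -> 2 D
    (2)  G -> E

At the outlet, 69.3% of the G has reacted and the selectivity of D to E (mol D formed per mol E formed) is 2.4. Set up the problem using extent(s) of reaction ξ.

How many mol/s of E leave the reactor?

Conversion of G: G consumed = 0.693 × 790 = 547.5 mol/s = 2ξ₁ + 1ξ₂.
Selectivity: 2ξ₁ / (1ξ₂) = 2.4 → ξ₁ = 1.2 ξ₂.
Substitute: (2·1.2 + 1) ξ₂ = 547.5 → ξ₂ = 161 mol/s, ξ₁ = 193.2 mol/s.
Outlet amounts (n = n₀ + Σ ν·ξ):
  G: 790 − 2(193.2) − 1(161) = 242.5
  D: 0 + 2(193.2) = 386.4
  E: 0 + 1(161) = 161

161 mol/s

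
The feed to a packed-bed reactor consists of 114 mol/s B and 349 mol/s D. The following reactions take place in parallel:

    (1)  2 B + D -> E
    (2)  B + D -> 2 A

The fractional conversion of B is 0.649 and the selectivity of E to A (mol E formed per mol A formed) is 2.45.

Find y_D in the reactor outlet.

0.78

Conversion of B: B consumed = 0.649 × 114 = 73.99 mol/s = 2ξ₁ + 1ξ₂.
Selectivity: 1ξ₁ / (2ξ₂) = 2.45 → ξ₁ = 4.9 ξ₂.
Substitute: (2·4.9 + 1) ξ₂ = 73.99 → ξ₂ = 6.851 mol/s, ξ₁ = 33.57 mol/s.
Outlet amounts (n = n₀ + Σ ν·ξ):
  B: 114 − 2(33.57) − 1(6.851) = 40.01
  D: 349 − 1(33.57) − 1(6.851) = 308.6
  E: 0 + 1(33.57) = 33.57
  A: 0 + 2(6.851) = 13.7
Total out = 395.9 mol/s; y_D = 308.6 / 395.9 = 0.7795.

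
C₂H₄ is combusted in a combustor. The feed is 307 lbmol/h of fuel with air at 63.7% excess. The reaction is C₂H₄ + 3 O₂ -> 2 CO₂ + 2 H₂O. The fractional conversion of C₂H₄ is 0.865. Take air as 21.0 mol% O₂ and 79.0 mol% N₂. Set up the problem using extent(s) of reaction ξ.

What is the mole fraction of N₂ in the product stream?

0.758

Stoichiometric O₂ = 3 × 307 = 921 lbmol/h; O₂ fed = 921 × 1.637 = 1508 lbmol/h.
N₂ fed = 1508 × 79/21 = 5672 lbmol/h.
Fuel reacted = 0.865 × 307 → ξ = 265.6 lbmol/h.
Outlet (n = n₀ + ν ξ):
  C₂H₄: 307 − 1(265.6) = 41.44
  O₂: 1508 − 3(265.6) = 711
  N₂: 5672 (inert)
  CO₂: 0 + 2(265.6) = 531.1
  H₂O: 0 + 2(265.6) = 531.1
Total out = 7486 lbmol/h; y_N₂ = 5672 / 7486 = 0.7576.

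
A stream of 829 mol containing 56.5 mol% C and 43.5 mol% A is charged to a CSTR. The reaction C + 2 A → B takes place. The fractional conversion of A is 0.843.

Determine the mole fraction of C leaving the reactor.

0.603

A reacted = 0.843 × 360.6 = 304 mol; ν_A = −2, so ξ = 304/2 = 152 mol.
Outlet amounts (n = n₀ + ν ξ):
  C: 468.4 − 1(152) = 316.4
  A: 360.6 − 2(152) = 56.62
  B: 0 + 1(152) = 152
Total out = 525 mol; y_C = 316.4 / 525 = 0.6026.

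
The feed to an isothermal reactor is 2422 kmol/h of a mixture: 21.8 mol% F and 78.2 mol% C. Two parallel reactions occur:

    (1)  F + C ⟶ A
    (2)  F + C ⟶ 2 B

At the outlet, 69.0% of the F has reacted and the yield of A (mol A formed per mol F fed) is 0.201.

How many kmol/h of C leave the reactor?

1530 kmol/h

Yield of A: 1ξ₁ / 528 = 0.201 → ξ₁ = 106.1 kmol/h.
Conversion of F: 1ξ₁ + 1ξ₂ = 0.69 × 528 = 364.3 → ξ₂ = 258.2 kmol/h.
Outlet amounts (n = n₀ + Σ ν·ξ):
  F: 528 − 1(106.1) − 1(258.2) = 163.7
  C: 1894 − 1(106.1) − 1(258.2) = 1530
  A: 0 + 1(106.1) = 106.1
  B: 0 + 2(258.2) = 516.4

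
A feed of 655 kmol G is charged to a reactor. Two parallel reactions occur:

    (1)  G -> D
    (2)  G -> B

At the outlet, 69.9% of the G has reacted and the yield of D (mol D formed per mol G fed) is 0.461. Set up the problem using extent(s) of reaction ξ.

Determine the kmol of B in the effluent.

156 kmol

Yield of D: 1ξ₁ / 655 = 0.461 → ξ₁ = 302 kmol.
Conversion of G: 1ξ₁ + 1ξ₂ = 0.699 × 655 = 457.8 → ξ₂ = 155.9 kmol.
Outlet amounts (n = n₀ + Σ ν·ξ):
  G: 655 − 1(302) − 1(155.9) = 197.2
  D: 0 + 1(302) = 302
  B: 0 + 1(155.9) = 155.9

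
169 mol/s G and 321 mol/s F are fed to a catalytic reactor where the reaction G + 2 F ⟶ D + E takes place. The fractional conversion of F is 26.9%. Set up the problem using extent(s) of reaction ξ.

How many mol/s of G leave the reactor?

F reacted = 0.269 × 321 = 86.35 mol/s; ν_F = −2, so ξ = 86.35/2 = 43.17 mol/s.
Outlet amounts (n = n₀ + ν ξ):
  G: 169 − 1(43.17) = 125.8
  F: 321 − 2(43.17) = 234.7
  D: 0 + 1(43.17) = 43.17
  E: 0 + 1(43.17) = 43.17

126 mol/s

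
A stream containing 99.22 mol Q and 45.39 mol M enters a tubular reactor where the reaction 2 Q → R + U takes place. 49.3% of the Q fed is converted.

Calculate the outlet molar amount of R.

24.5 mol

Q reacted = 0.493 × 99.22 = 48.92 mol; ν_Q = −2, so ξ = 48.92/2 = 24.46 mol.
Outlet amounts (n = n₀ + ν ξ):
  Q: 99.22 − 2(24.46) = 50.3
  R: 0 + 1(24.46) = 24.46
  U: 0 + 1(24.46) = 24.46
  M: 45.39 (inert)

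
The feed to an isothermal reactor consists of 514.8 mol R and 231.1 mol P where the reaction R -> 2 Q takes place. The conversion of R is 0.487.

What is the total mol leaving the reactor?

R reacted = 0.487 × 514.8 = 250.7 mol; ν_R = −1, so ξ = 250.7/1 = 250.7 mol.
Outlet amounts (n = n₀ + ν ξ):
  R: 514.8 − 1(250.7) = 264.1
  Q: 0 + 2(250.7) = 501.4
  P: 231.1 (inert)
Total out = 264.1 + 501.4 + 231.1 = 996.6 mol.

997 mol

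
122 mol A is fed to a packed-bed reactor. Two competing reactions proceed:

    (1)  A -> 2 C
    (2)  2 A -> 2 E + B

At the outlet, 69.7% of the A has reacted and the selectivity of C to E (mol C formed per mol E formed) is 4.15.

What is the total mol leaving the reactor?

193 mol

Conversion of A: A consumed = 0.697 × 122 = 85.03 mol = 1ξ₁ + 2ξ₂.
Selectivity: 2ξ₁ / (2ξ₂) = 4.15 → ξ₁ = 4.15 ξ₂.
Substitute: (1·4.15 + 2) ξ₂ = 85.03 → ξ₂ = 13.83 mol, ξ₁ = 57.38 mol.
Outlet amounts (n = n₀ + Σ ν·ξ):
  A: 122 − 1(57.38) − 2(13.83) = 36.97
  C: 0 + 2(57.38) = 114.8
  E: 0 + 2(13.83) = 27.65
  B: 0 + 1(13.83) = 13.83
Total out = 36.97 + 114.8 + 27.65 + 13.83 = 193.2 mol.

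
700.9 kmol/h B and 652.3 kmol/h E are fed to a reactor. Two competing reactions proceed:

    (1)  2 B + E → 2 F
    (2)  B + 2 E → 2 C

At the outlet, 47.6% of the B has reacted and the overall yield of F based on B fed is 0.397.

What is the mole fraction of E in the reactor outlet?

0.347

Yield of F: 2ξ₁ / 700.9 = 0.397 → ξ₁ = 139.1 kmol/h.
Conversion of B: 2ξ₁ + 1ξ₂ = 0.476 × 700.9 = 333.6 → ξ₂ = 55.37 kmol/h.
Outlet amounts (n = n₀ + Σ ν·ξ):
  B: 700.9 − 2(139.1) − 1(55.37) = 367.3
  E: 652.3 − 1(139.1) − 2(55.37) = 402.4
  F: 0 + 2(139.1) = 278.3
  C: 0 + 2(55.37) = 110.7
Total out = 1159 kmol/h; y_E = 402.4 / 1159 = 0.3473.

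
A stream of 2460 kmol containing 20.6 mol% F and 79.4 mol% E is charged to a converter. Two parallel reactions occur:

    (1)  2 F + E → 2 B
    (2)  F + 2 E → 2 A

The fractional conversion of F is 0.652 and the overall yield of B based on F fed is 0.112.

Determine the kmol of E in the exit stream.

1380 kmol

Yield of B: 2ξ₁ / 506.8 = 0.112 → ξ₁ = 28.38 kmol.
Conversion of F: 2ξ₁ + 1ξ₂ = 0.652 × 506.8 = 330.4 → ξ₂ = 273.7 kmol.
Outlet amounts (n = n₀ + Σ ν·ξ):
  F: 506.8 − 2(28.38) − 1(273.7) = 176.4
  E: 1953 − 1(28.38) − 2(273.7) = 1378
  B: 0 + 2(28.38) = 56.76
  A: 0 + 2(273.7) = 547.3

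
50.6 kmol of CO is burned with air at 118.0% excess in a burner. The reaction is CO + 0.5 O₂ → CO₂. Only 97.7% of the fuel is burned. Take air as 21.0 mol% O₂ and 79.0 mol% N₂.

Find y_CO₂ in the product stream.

0.171

Stoichiometric O₂ = 0.5 × 50.6 = 25.3 kmol; O₂ fed = 25.3 × 2.180 = 55.15 kmol.
N₂ fed = 55.15 × 79/21 = 207.5 kmol.
Fuel reacted = 0.977 × 50.6 → ξ = 49.44 kmol.
Outlet (n = n₀ + ν ξ):
  CO: 50.6 − 1(49.44) = 1.164
  O₂: 55.15 − 0.5(49.44) = 30.44
  N₂: 207.5 (inert)
  CO₂: 0 + 1(49.44) = 49.44
Total out = 288.5 kmol; y_CO₂ = 49.44 / 288.5 = 0.1713.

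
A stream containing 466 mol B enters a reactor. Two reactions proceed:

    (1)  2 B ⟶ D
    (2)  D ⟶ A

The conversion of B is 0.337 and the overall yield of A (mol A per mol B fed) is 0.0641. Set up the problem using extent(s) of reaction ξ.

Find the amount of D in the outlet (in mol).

Conversion of B: B consumed = 2ξ₁ = 0.337 × 466 → ξ₁ = 78.52 mol.
Yield of A: 1ξ₂ / 466 = 0.0641 → ξ₂ = 29.87 mol.
Outlet amounts (n = n₀ + Σ ν·ξ):
  B: 466 − 2(78.52) = 309
  D: 0 + 1(78.52) − 1(29.87) = 48.65
  A: 0 + 1(29.87) = 29.87

48.7 mol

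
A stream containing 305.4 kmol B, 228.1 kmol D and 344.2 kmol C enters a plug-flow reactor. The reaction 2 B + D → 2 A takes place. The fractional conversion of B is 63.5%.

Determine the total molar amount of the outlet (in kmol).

781 kmol

B reacted = 0.635 × 305.4 = 193.9 kmol; ν_B = −2, so ξ = 193.9/2 = 96.96 kmol.
Outlet amounts (n = n₀ + ν ξ):
  B: 305.4 − 2(96.96) = 111.5
  D: 228.1 − 1(96.96) = 131.1
  A: 0 + 2(96.96) = 193.9
  C: 344.2 (inert)
Total out = 111.5 + 131.1 + 193.9 + 344.2 = 780.7 kmol.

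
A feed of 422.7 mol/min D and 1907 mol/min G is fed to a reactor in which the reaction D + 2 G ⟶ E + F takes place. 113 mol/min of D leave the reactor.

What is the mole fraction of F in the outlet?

0.153

For D: n = n₀ − 1ξ → 113 = 422.7 − 1ξ, giving ξ = 309.7 mol/min.
Outlet amounts (n = n₀ + ν ξ):
  D: 422.7 − 1(309.7) = 113
  G: 1907 − 2(309.7) = 1288
  E: 0 + 1(309.7) = 309.7
  F: 0 + 1(309.7) = 309.7
Total out = 2020 mol/min; y_F = 309.7 / 2020 = 0.1533.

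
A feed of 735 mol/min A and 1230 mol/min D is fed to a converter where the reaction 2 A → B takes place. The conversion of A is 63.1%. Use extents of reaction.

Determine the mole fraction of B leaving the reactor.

0.134

A reacted = 0.631 × 735 = 463.8 mol/min; ν_A = −2, so ξ = 463.8/2 = 231.9 mol/min.
Outlet amounts (n = n₀ + ν ξ):
  A: 735 − 2(231.9) = 271.2
  B: 0 + 1(231.9) = 231.9
  D: 1230 (inert)
Total out = 1733 mol/min; y_B = 231.9 / 1733 = 0.1338.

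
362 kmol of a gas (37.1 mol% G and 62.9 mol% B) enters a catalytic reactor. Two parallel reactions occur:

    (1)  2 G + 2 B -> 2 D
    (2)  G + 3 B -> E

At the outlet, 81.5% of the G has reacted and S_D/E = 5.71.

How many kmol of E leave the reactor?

Conversion of G: G consumed = 0.815 × 134.3 = 109.5 kmol = 2ξ₁ + 1ξ₂.
Selectivity: 2ξ₁ / (1ξ₂) = 5.71 → ξ₁ = 2.855 ξ₂.
Substitute: (2·2.855 + 1) ξ₂ = 109.5 → ξ₂ = 16.31 kmol, ξ₁ = 46.57 kmol.
Outlet amounts (n = n₀ + Σ ν·ξ):
  G: 134.3 − 2(46.57) − 1(16.31) = 24.85
  B: 227.7 − 2(46.57) − 3(16.31) = 85.62
  D: 0 + 2(46.57) = 93.14
  E: 0 + 1(16.31) = 16.31

16.3 kmol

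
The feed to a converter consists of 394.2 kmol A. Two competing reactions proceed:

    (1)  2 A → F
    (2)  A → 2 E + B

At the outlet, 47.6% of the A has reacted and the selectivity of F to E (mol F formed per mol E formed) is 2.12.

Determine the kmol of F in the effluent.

Conversion of A: A consumed = 0.476 × 394.2 = 187.6 kmol = 2ξ₁ + 1ξ₂.
Selectivity: 1ξ₁ / (2ξ₂) = 2.12 → ξ₁ = 4.24 ξ₂.
Substitute: (2·4.24 + 1) ξ₂ = 187.6 → ξ₂ = 19.79 kmol, ξ₁ = 83.92 kmol.
Outlet amounts (n = n₀ + Σ ν·ξ):
  A: 394.2 − 2(83.92) − 1(19.79) = 206.6
  F: 0 + 1(83.92) = 83.92
  E: 0 + 2(19.79) = 39.59
  B: 0 + 1(19.79) = 19.79

83.9 kmol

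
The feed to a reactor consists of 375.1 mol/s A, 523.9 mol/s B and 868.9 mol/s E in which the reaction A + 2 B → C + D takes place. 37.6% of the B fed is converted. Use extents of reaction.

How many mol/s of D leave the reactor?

B reacted = 0.376 × 523.9 = 197 mol/s; ν_B = −2, so ξ = 197/2 = 98.49 mol/s.
Outlet amounts (n = n₀ + ν ξ):
  A: 375.1 − 1(98.49) = 276.6
  B: 523.9 − 2(98.49) = 326.9
  C: 0 + 1(98.49) = 98.49
  D: 0 + 1(98.49) = 98.49
  E: 868.9 (inert)

98.5 mol/s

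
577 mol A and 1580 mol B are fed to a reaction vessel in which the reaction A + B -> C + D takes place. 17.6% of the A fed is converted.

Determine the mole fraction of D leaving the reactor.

A reacted = 0.176 × 577 = 101.6 mol; ν_A = −1, so ξ = 101.6/1 = 101.6 mol.
Outlet amounts (n = n₀ + ν ξ):
  A: 577 − 1(101.6) = 475.4
  B: 1580 − 1(101.6) = 1478
  C: 0 + 1(101.6) = 101.6
  D: 0 + 1(101.6) = 101.6
Total out = 2157 mol; y_D = 101.6 / 2157 = 0.04708.

0.0471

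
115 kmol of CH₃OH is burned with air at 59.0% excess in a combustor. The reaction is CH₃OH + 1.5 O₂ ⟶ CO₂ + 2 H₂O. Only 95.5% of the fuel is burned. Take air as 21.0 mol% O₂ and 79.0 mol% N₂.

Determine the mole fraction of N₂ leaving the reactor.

0.699

Stoichiometric O₂ = 1.5 × 115 = 172.5 kmol; O₂ fed = 172.5 × 1.590 = 274.3 kmol.
N₂ fed = 274.3 × 79/21 = 1032 kmol.
Fuel reacted = 0.955 × 115 → ξ = 109.8 kmol.
Outlet (n = n₀ + ν ξ):
  CH₃OH: 115 − 1(109.8) = 5.175
  O₂: 274.3 − 1.5(109.8) = 109.5
  N₂: 1032 (inert)
  CO₂: 0 + 1(109.8) = 109.8
  H₂O: 0 + 2(109.8) = 219.6
Total out = 1476 kmol; y_N₂ = 1032 / 1476 = 0.6991.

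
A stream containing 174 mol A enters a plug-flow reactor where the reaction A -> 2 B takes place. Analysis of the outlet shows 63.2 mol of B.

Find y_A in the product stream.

0.693

For B: n = n₀ + 2ξ → 63.2 = 0 + 2ξ, giving ξ = 31.6 mol.
Outlet amounts (n = n₀ + ν ξ):
  A: 174 − 1(31.6) = 142.4
  B: 0 + 2(31.6) = 63.2
Total out = 205.6 mol; y_A = 142.4 / 205.6 = 0.6926.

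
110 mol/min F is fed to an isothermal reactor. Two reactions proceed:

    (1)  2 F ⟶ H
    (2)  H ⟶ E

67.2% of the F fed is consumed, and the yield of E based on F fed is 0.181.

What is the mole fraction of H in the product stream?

Conversion of F: F consumed = 2ξ₁ = 0.672 × 110 → ξ₁ = 36.96 mol/min.
Yield of E: 1ξ₂ / 110 = 0.181 → ξ₂ = 19.91 mol/min.
Outlet amounts (n = n₀ + Σ ν·ξ):
  F: 110 − 2(36.96) = 36.08
  H: 0 + 1(36.96) − 1(19.91) = 17.05
  E: 0 + 1(19.91) = 19.91
Total out = 73.04 mol/min; y_H = 17.05 / 73.04 = 0.2334.

0.233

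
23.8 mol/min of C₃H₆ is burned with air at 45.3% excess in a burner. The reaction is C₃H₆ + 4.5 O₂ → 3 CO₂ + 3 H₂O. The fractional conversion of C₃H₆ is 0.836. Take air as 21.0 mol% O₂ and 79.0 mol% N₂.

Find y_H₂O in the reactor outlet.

0.077

Stoichiometric O₂ = 4.5 × 23.8 = 107.1 mol/min; O₂ fed = 107.1 × 1.453 = 155.6 mol/min.
N₂ fed = 155.6 × 79/21 = 585.4 mol/min.
Fuel reacted = 0.836 × 23.8 → ξ = 19.9 mol/min.
Outlet (n = n₀ + ν ξ):
  C₃H₆: 23.8 − 1(19.9) = 3.903
  O₂: 155.6 − 4.5(19.9) = 66.08
  N₂: 585.4 (inert)
  CO₂: 0 + 3(19.9) = 59.69
  H₂O: 0 + 3(19.9) = 59.69
Total out = 774.8 mol/min; y_H₂O = 59.69 / 774.8 = 0.07704.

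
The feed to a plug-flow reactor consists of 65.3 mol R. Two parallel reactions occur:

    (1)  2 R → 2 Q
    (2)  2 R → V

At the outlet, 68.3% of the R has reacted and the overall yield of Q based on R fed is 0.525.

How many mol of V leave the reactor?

5.16 mol

Yield of Q: 2ξ₁ / 65.3 = 0.525 → ξ₁ = 17.14 mol.
Conversion of R: 2ξ₁ + 2ξ₂ = 0.683 × 65.3 = 44.6 → ξ₂ = 5.159 mol.
Outlet amounts (n = n₀ + Σ ν·ξ):
  R: 65.3 − 2(17.14) − 2(5.159) = 20.7
  Q: 0 + 2(17.14) = 34.28
  V: 0 + 1(5.159) = 5.159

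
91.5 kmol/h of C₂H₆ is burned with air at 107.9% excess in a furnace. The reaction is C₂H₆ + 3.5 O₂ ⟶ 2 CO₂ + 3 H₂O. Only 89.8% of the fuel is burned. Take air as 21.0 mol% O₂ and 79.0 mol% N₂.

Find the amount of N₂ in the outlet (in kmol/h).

Stoichiometric O₂ = 3.5 × 91.5 = 320.2 kmol/h; O₂ fed = 320.2 × 2.079 = 665.8 kmol/h.
N₂ fed = 665.8 × 79/21 = 2505 kmol/h.
Fuel reacted = 0.898 × 91.5 → ξ = 82.17 kmol/h.
Outlet (n = n₀ + ν ξ):
  C₂H₆: 91.5 − 1(82.17) = 9.333
  O₂: 665.8 − 3.5(82.17) = 378.2
  N₂: 2505 (inert)
  CO₂: 0 + 2(82.17) = 164.3
  H₂O: 0 + 3(82.17) = 246.5

2500 kmol/h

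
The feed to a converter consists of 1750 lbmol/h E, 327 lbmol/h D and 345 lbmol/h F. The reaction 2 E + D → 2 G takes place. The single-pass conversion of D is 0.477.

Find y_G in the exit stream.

D reacted = 0.477 × 327 = 156 lbmol/h; ν_D = −1, so ξ = 156/1 = 156 lbmol/h.
Outlet amounts (n = n₀ + ν ξ):
  E: 1750 − 2(156) = 1438
  D: 327 − 1(156) = 171
  G: 0 + 2(156) = 312
  F: 345 (inert)
Total out = 2266 lbmol/h; y_G = 312 / 2266 = 0.1377.

0.138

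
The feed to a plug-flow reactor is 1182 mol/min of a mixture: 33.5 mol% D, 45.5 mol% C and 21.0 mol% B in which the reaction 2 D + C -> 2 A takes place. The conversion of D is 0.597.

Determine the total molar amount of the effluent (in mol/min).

1060 mol/min

D reacted = 0.597 × 396 = 236.4 mol/min; ν_D = −2, so ξ = 236.4/2 = 118.2 mol/min.
Outlet amounts (n = n₀ + ν ξ):
  D: 396 − 2(118.2) = 159.6
  C: 537.8 − 1(118.2) = 419.6
  A: 0 + 2(118.2) = 236.4
  B: 248.2 (inert)
Total out = 159.6 + 419.6 + 236.4 + 248.2 = 1064 mol/min.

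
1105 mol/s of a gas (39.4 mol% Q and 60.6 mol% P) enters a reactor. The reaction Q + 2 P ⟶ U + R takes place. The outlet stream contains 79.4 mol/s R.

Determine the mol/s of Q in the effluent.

356 mol/s

For R: n = n₀ + 1ξ → 79.4 = 0 + 1ξ, giving ξ = 79.4 mol/s.
Outlet amounts (n = n₀ + ν ξ):
  Q: 435.4 − 1(79.4) = 356
  P: 669.6 − 2(79.4) = 510.8
  U: 0 + 1(79.4) = 79.4
  R: 0 + 1(79.4) = 79.4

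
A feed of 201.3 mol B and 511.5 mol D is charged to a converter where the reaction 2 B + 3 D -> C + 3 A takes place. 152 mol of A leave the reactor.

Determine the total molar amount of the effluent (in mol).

662 mol

For A: n = n₀ + 3ξ → 152 = 0 + 3ξ, giving ξ = 50.67 mol.
Outlet amounts (n = n₀ + ν ξ):
  B: 201.3 − 2(50.67) = 99.97
  D: 511.5 − 3(50.67) = 359.5
  C: 0 + 1(50.67) = 50.67
  A: 0 + 3(50.67) = 152
Total out = 99.97 + 359.5 + 50.67 + 152 = 662.1 mol.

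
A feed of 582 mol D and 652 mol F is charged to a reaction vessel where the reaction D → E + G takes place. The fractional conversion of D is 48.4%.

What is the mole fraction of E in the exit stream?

0.186

D reacted = 0.484 × 582 = 281.7 mol; ν_D = −1, so ξ = 281.7/1 = 281.7 mol.
Outlet amounts (n = n₀ + ν ξ):
  D: 582 − 1(281.7) = 300.3
  E: 0 + 1(281.7) = 281.7
  G: 0 + 1(281.7) = 281.7
  F: 652 (inert)
Total out = 1516 mol; y_E = 281.7 / 1516 = 0.1858.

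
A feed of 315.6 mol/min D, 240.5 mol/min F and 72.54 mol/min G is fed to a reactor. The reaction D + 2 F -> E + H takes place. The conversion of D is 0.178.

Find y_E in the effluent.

0.0981

D reacted = 0.178 × 315.6 = 56.18 mol/min; ν_D = −1, so ξ = 56.18/1 = 56.18 mol/min.
Outlet amounts (n = n₀ + ν ξ):
  D: 315.6 − 1(56.18) = 259.4
  F: 240.5 − 2(56.18) = 128.1
  E: 0 + 1(56.18) = 56.18
  H: 0 + 1(56.18) = 56.18
  G: 72.54 (inert)
Total out = 572.5 mol/min; y_E = 56.18 / 572.5 = 0.09813.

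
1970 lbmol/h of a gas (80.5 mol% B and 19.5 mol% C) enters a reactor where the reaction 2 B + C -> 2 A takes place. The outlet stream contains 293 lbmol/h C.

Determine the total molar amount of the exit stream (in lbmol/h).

1880 lbmol/h

For C: n = n₀ − 1ξ → 293 = 384.1 − 1ξ, giving ξ = 91.15 lbmol/h.
Outlet amounts (n = n₀ + ν ξ):
  B: 1586 − 2(91.15) = 1404
  C: 384.1 − 1(91.15) = 293
  A: 0 + 2(91.15) = 182.3
Total out = 1404 + 293 + 182.3 = 1879 lbmol/h.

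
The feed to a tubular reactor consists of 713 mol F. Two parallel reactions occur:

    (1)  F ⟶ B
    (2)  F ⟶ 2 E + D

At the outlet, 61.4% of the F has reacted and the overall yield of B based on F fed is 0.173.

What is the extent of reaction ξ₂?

Yield of B: 1ξ₁ / 713 = 0.173 → ξ₁ = 123.3 mol.
Conversion of F: 1ξ₁ + 1ξ₂ = 0.614 × 713 = 437.8 → ξ₂ = 314.4 mol.
Outlet amounts (n = n₀ + Σ ν·ξ):
  F: 713 − 1(123.3) − 1(314.4) = 275.2
  B: 0 + 1(123.3) = 123.3
  E: 0 + 2(314.4) = 628.9
  D: 0 + 1(314.4) = 314.4

ξ₂ = 314 mol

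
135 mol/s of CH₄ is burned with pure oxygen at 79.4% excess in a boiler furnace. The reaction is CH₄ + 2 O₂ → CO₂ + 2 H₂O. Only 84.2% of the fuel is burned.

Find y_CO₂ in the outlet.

Stoichiometric O₂ = 2 × 135 = 270 mol/s; O₂ fed = 270 × 1.794 = 484.4 mol/s.
Fuel reacted = 0.842 × 135 → ξ = 113.7 mol/s.
Outlet (n = n₀ + ν ξ):
  CH₄: 135 − 1(113.7) = 21.33
  O₂: 484.4 − 2(113.7) = 257
  CO₂: 0 + 1(113.7) = 113.7
  H₂O: 0 + 2(113.7) = 227.3
Total out = 619.4 mol/s; y_CO₂ = 113.7 / 619.4 = 0.1835.

0.184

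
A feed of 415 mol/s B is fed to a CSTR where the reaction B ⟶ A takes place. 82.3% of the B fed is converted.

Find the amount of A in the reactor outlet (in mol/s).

342 mol/s

B reacted = 0.823 × 415 = 341.5 mol/s; ν_B = −1, so ξ = 341.5/1 = 341.5 mol/s.
Outlet amounts (n = n₀ + ν ξ):
  B: 415 − 1(341.5) = 73.46
  A: 0 + 1(341.5) = 341.5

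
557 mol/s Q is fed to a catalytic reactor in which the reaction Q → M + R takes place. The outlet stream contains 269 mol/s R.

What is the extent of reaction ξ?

For R: n = n₀ + 1ξ → 269 = 0 + 1ξ, giving ξ = 269 mol/s.
Outlet amounts (n = n₀ + ν ξ):
  Q: 557 − 1(269) = 288
  M: 0 + 1(269) = 269
  R: 0 + 1(269) = 269

ξ = 269 mol/s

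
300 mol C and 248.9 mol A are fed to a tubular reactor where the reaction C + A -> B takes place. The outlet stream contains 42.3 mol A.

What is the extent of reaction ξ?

For A: n = n₀ − 1ξ → 42.3 = 248.9 − 1ξ, giving ξ = 206.6 mol.
Outlet amounts (n = n₀ + ν ξ):
  C: 300 − 1(206.6) = 93.4
  A: 248.9 − 1(206.6) = 42.3
  B: 0 + 1(206.6) = 206.6

ξ = 207 mol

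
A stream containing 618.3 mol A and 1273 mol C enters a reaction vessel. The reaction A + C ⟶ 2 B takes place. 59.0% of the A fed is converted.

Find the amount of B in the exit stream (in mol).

730 mol

A reacted = 0.59 × 618.3 = 364.8 mol; ν_A = −1, so ξ = 364.8/1 = 364.8 mol.
Outlet amounts (n = n₀ + ν ξ):
  A: 618.3 − 1(364.8) = 253.5
  C: 1273 − 1(364.8) = 908.2
  B: 0 + 2(364.8) = 729.6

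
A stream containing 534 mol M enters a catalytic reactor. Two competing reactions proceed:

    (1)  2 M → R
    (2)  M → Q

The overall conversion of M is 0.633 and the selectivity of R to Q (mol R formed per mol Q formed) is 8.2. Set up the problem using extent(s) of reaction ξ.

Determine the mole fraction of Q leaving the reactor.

0.0518

Conversion of M: M consumed = 0.633 × 534 = 338 mol = 2ξ₁ + 1ξ₂.
Selectivity: 1ξ₁ / (1ξ₂) = 8.2 → ξ₁ = 8.2 ξ₂.
Substitute: (2·8.2 + 1) ξ₂ = 338 → ξ₂ = 19.43 mol, ξ₁ = 159.3 mol.
Outlet amounts (n = n₀ + Σ ν·ξ):
  M: 534 − 2(159.3) − 1(19.43) = 196
  R: 0 + 1(159.3) = 159.3
  Q: 0 + 1(19.43) = 19.43
Total out = 374.7 mol; y_Q = 19.43 / 374.7 = 0.05185.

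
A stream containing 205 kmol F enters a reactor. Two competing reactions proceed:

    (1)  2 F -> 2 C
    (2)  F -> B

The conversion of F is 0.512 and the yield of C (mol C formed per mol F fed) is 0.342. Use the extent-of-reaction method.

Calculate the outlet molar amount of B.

Yield of C: 2ξ₁ / 205 = 0.342 → ξ₁ = 35.05 kmol.
Conversion of F: 2ξ₁ + 1ξ₂ = 0.512 × 205 = 105 → ξ₂ = 34.85 kmol.
Outlet amounts (n = n₀ + Σ ν·ξ):
  F: 205 − 2(35.05) − 1(34.85) = 100
  C: 0 + 2(35.05) = 70.11
  B: 0 + 1(34.85) = 34.85

34.9 kmol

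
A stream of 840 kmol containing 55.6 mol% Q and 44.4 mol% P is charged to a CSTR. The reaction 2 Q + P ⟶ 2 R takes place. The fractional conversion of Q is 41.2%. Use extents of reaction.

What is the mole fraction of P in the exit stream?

0.372

Q reacted = 0.412 × 467 = 192.4 kmol; ν_Q = −2, so ξ = 192.4/2 = 96.21 kmol.
Outlet amounts (n = n₀ + ν ξ):
  Q: 467 − 2(96.21) = 274.6
  P: 373 − 1(96.21) = 276.7
  R: 0 + 2(96.21) = 192.4
Total out = 743.8 kmol; y_P = 276.7 / 743.8 = 0.3721.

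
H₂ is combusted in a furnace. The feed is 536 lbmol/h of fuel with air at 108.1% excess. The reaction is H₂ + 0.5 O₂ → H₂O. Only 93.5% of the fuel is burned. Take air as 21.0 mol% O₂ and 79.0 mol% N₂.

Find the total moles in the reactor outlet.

Stoichiometric O₂ = 0.5 × 536 = 268 lbmol/h; O₂ fed = 268 × 2.081 = 557.7 lbmol/h.
N₂ fed = 557.7 × 79/21 = 2098 lbmol/h.
Fuel reacted = 0.935 × 536 → ξ = 501.2 lbmol/h.
Outlet (n = n₀ + ν ξ):
  H₂: 536 − 1(501.2) = 34.84
  O₂: 557.7 − 0.5(501.2) = 307.1
  N₂: 2098 (inert)
  H₂O: 0 + 1(501.2) = 501.2
Total out = 34.84 + 307.1 + 2098 + 501.2 = 2941 lbmol/h.

2940 lbmol/h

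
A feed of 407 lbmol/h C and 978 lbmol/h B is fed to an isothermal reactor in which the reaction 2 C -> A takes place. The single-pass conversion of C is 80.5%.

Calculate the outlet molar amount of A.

C reacted = 0.805 × 407 = 327.6 lbmol/h; ν_C = −2, so ξ = 327.6/2 = 163.8 lbmol/h.
Outlet amounts (n = n₀ + ν ξ):
  C: 407 − 2(163.8) = 79.36
  A: 0 + 1(163.8) = 163.8
  B: 978 (inert)

164 lbmol/h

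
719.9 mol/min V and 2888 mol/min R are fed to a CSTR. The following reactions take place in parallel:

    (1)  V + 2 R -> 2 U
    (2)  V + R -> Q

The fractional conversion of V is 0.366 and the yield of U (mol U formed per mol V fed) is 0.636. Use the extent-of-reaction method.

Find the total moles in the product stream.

Yield of U: 2ξ₁ / 719.9 = 0.636 → ξ₁ = 228.9 mol/min.
Conversion of V: 1ξ₁ + 1ξ₂ = 0.366 × 719.9 = 263.5 → ξ₂ = 34.56 mol/min.
Outlet amounts (n = n₀ + Σ ν·ξ):
  V: 719.9 − 1(228.9) − 1(34.56) = 456.4
  R: 2888 − 2(228.9) − 1(34.56) = 2396
  U: 0 + 2(228.9) = 457.9
  Q: 0 + 1(34.56) = 34.56
Total out = 456.4 + 2396 + 457.9 + 34.56 = 3344 mol/min.

3340 mol/min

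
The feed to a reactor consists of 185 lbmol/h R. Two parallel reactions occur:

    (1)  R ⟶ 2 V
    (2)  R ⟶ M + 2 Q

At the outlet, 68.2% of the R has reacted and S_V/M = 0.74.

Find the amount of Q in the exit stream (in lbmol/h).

Conversion of R: R consumed = 0.682 × 185 = 126.2 lbmol/h = 1ξ₁ + 1ξ₂.
Selectivity: 2ξ₁ / (1ξ₂) = 0.74 → ξ₁ = 0.37 ξ₂.
Substitute: (1·0.37 + 1) ξ₂ = 126.2 → ξ₂ = 92.09 lbmol/h, ξ₁ = 34.08 lbmol/h.
Outlet amounts (n = n₀ + Σ ν·ξ):
  R: 185 − 1(34.08) − 1(92.09) = 58.83
  V: 0 + 2(34.08) = 68.15
  M: 0 + 1(92.09) = 92.09
  Q: 0 + 2(92.09) = 184.2

184 lbmol/h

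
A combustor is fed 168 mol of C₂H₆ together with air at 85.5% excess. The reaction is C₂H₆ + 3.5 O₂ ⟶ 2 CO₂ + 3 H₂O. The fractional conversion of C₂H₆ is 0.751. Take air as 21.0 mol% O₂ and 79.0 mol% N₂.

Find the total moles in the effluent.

5430 mol

Stoichiometric O₂ = 3.5 × 168 = 588 mol; O₂ fed = 588 × 1.855 = 1091 mol.
N₂ fed = 1091 × 79/21 = 4103 mol.
Fuel reacted = 0.751 × 168 → ξ = 126.2 mol.
Outlet (n = n₀ + ν ξ):
  C₂H₆: 168 − 1(126.2) = 41.83
  O₂: 1091 − 3.5(126.2) = 649.2
  N₂: 4103 (inert)
  CO₂: 0 + 2(126.2) = 252.3
  H₂O: 0 + 3(126.2) = 378.5
Total out = 41.83 + 649.2 + 4103 + 252.3 + 378.5 = 5425 mol.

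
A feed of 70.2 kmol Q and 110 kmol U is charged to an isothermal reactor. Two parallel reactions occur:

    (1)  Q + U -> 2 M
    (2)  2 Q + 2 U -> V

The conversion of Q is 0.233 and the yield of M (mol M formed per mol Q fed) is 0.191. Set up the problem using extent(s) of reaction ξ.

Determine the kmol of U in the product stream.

Yield of M: 2ξ₁ / 70.2 = 0.191 → ξ₁ = 6.704 kmol.
Conversion of Q: 1ξ₁ + 2ξ₂ = 0.233 × 70.2 = 16.36 → ξ₂ = 4.826 kmol.
Outlet amounts (n = n₀ + Σ ν·ξ):
  Q: 70.2 − 1(6.704) − 2(4.826) = 53.84
  U: 110 − 1(6.704) − 2(4.826) = 93.64
  M: 0 + 2(6.704) = 13.41
  V: 0 + 1(4.826) = 4.826

93.6 kmol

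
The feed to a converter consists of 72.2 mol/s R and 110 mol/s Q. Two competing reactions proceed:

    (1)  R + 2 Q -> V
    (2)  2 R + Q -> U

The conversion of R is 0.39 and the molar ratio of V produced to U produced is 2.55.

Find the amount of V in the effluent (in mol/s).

15.8 mol/s

Conversion of R: R consumed = 0.39 × 72.2 = 28.16 mol/s = 1ξ₁ + 2ξ₂.
Selectivity: 1ξ₁ / (1ξ₂) = 2.55 → ξ₁ = 2.55 ξ₂.
Substitute: (1·2.55 + 2) ξ₂ = 28.16 → ξ₂ = 6.189 mol/s, ξ₁ = 15.78 mol/s.
Outlet amounts (n = n₀ + Σ ν·ξ):
  R: 72.2 − 1(15.78) − 2(6.189) = 44.04
  Q: 110 − 2(15.78) − 1(6.189) = 72.25
  V: 0 + 1(15.78) = 15.78
  U: 0 + 1(6.189) = 6.189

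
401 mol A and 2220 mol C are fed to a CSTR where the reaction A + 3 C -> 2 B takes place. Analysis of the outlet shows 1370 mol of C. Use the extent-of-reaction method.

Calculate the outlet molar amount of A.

For C: n = n₀ − 3ξ → 1370 = 2220 − 3ξ, giving ξ = 283.3 mol.
Outlet amounts (n = n₀ + ν ξ):
  A: 401 − 1(283.3) = 117.7
  C: 2220 − 3(283.3) = 1370
  B: 0 + 2(283.3) = 566.7

118 mol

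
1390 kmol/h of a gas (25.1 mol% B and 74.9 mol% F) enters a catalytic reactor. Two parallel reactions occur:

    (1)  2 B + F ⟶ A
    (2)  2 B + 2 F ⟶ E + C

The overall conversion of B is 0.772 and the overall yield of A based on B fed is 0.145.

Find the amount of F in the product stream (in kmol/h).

Yield of A: 1ξ₁ / 348.9 = 0.145 → ξ₁ = 50.59 kmol/h.
Conversion of B: 2ξ₁ + 2ξ₂ = 0.772 × 348.9 = 269.3 → ξ₂ = 84.08 kmol/h.
Outlet amounts (n = n₀ + Σ ν·ξ):
  B: 348.9 − 2(50.59) − 2(84.08) = 79.55
  F: 1041 − 1(50.59) − 2(84.08) = 822.4
  A: 0 + 1(50.59) = 50.59
  E: 0 + 1(84.08) = 84.08
  C: 0 + 1(84.08) = 84.08

822 kmol/h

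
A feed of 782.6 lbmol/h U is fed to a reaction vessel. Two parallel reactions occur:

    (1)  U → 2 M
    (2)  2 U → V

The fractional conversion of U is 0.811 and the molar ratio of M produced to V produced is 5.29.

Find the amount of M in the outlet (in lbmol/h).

723 lbmol/h

Conversion of U: U consumed = 0.811 × 782.6 = 634.7 lbmol/h = 1ξ₁ + 2ξ₂.
Selectivity: 2ξ₁ / (1ξ₂) = 5.29 → ξ₁ = 2.645 ξ₂.
Substitute: (1·2.645 + 2) ξ₂ = 634.7 → ξ₂ = 136.6 lbmol/h, ξ₁ = 361.4 lbmol/h.
Outlet amounts (n = n₀ + Σ ν·ξ):
  U: 782.6 − 1(361.4) − 2(136.6) = 147.9
  M: 0 + 2(361.4) = 722.8
  V: 0 + 1(136.6) = 136.6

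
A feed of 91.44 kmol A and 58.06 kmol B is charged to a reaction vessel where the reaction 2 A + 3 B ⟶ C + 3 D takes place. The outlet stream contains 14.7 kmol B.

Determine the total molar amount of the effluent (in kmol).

For B: n = n₀ − 3ξ → 14.7 = 58.06 − 3ξ, giving ξ = 14.45 kmol.
Outlet amounts (n = n₀ + ν ξ):
  A: 91.44 − 2(14.45) = 62.53
  B: 58.06 − 3(14.45) = 14.7
  C: 0 + 1(14.45) = 14.45
  D: 0 + 3(14.45) = 43.36
Total out = 62.53 + 14.7 + 14.45 + 43.36 = 135 kmol.

135 kmol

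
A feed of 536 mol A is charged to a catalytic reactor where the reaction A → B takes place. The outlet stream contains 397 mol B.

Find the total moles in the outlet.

536 mol

For B: n = n₀ + 1ξ → 397 = 0 + 1ξ, giving ξ = 397 mol.
Outlet amounts (n = n₀ + ν ξ):
  A: 536 − 1(397) = 139
  B: 0 + 1(397) = 397
Total out = 139 + 397 = 536 mol.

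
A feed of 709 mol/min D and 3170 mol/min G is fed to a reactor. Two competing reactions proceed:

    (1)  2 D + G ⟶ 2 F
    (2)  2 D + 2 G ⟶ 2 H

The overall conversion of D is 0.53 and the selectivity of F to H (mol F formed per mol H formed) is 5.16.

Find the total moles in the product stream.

Conversion of D: D consumed = 0.53 × 709 = 375.8 mol/min = 2ξ₁ + 2ξ₂.
Selectivity: 2ξ₁ / (2ξ₂) = 5.16 → ξ₁ = 5.16 ξ₂.
Substitute: (2·5.16 + 2) ξ₂ = 375.8 → ξ₂ = 30.5 mol/min, ξ₁ = 157.4 mol/min.
Outlet amounts (n = n₀ + Σ ν·ξ):
  D: 709 − 2(157.4) − 2(30.5) = 333.2
  G: 3170 − 1(157.4) − 2(30.5) = 2952
  F: 0 + 2(157.4) = 314.8
  H: 0 + 2(30.5) = 61
Total out = 333.2 + 2952 + 314.8 + 61 = 3661 mol/min.

3660 mol/min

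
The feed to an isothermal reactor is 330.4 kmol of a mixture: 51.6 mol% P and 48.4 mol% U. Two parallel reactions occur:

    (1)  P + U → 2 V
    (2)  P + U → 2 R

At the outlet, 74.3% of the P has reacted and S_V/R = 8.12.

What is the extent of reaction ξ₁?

ξ₁ = 113 kmol

Conversion of P: P consumed = 0.743 × 170.5 = 126.7 kmol = 1ξ₁ + 1ξ₂.
Selectivity: 2ξ₁ / (2ξ₂) = 8.12 → ξ₁ = 8.12 ξ₂.
Substitute: (1·8.12 + 1) ξ₂ = 126.7 → ξ₂ = 13.89 kmol, ξ₁ = 112.8 kmol.
Outlet amounts (n = n₀ + Σ ν·ξ):
  P: 170.5 − 1(112.8) − 1(13.89) = 43.82
  U: 159.9 − 1(112.8) − 1(13.89) = 33.24
  V: 0 + 2(112.8) = 225.6
  R: 0 + 2(13.89) = 27.78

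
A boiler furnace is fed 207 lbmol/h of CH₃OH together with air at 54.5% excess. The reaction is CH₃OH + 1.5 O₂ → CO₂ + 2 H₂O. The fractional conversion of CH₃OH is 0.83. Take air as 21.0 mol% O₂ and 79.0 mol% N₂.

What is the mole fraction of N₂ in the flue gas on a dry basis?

Stoichiometric O₂ = 1.5 × 207 = 310.5 lbmol/h; O₂ fed = 310.5 × 1.545 = 479.7 lbmol/h.
N₂ fed = 479.7 × 79/21 = 1805 lbmol/h.
Fuel reacted = 0.83 × 207 → ξ = 171.8 lbmol/h.
Outlet (n = n₀ + ν ξ):
  CH₃OH: 207 − 1(171.8) = 35.19
  O₂: 479.7 − 1.5(171.8) = 222
  N₂: 1805 (inert)
  CO₂: 0 + 1(171.8) = 171.8
  H₂O: 0 + 2(171.8) = 343.6
Dry total = 2234 lbmol/h; y_N₂ (dry) = 1805 / 2234 = 0.8079.

0.808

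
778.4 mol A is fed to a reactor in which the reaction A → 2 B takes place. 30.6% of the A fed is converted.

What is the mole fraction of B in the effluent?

A reacted = 0.306 × 778.4 = 238.2 mol; ν_A = −1, so ξ = 238.2/1 = 238.2 mol.
Outlet amounts (n = n₀ + ν ξ):
  A: 778.4 − 1(238.2) = 540.2
  B: 0 + 2(238.2) = 476.4
Total out = 1017 mol; y_B = 476.4 / 1017 = 0.4686.

0.469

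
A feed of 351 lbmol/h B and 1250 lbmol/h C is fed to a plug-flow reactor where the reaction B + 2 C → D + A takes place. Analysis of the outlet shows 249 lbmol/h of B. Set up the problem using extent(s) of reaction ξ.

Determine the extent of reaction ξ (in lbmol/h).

For B: n = n₀ − 1ξ → 249 = 351 − 1ξ, giving ξ = 102 lbmol/h.
Outlet amounts (n = n₀ + ν ξ):
  B: 351 − 1(102) = 249
  C: 1250 − 2(102) = 1046
  D: 0 + 1(102) = 102
  A: 0 + 1(102) = 102

ξ = 102 lbmol/h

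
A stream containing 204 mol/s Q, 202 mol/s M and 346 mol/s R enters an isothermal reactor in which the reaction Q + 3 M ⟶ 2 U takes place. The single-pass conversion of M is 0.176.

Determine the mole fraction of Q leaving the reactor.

0.264

M reacted = 0.176 × 202 = 35.55 mol/s; ν_M = −3, so ξ = 35.55/3 = 11.85 mol/s.
Outlet amounts (n = n₀ + ν ξ):
  Q: 204 − 1(11.85) = 192.1
  M: 202 − 3(11.85) = 166.4
  U: 0 + 2(11.85) = 23.7
  R: 346 (inert)
Total out = 728.3 mol/s; y_Q = 192.1 / 728.3 = 0.2638.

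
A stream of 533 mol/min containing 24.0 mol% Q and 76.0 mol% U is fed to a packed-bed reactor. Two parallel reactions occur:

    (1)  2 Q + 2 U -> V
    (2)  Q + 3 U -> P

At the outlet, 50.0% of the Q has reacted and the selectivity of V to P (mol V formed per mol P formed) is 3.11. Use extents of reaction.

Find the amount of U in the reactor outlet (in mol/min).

Conversion of Q: Q consumed = 0.5 × 127.9 = 63.96 mol/min = 2ξ₁ + 1ξ₂.
Selectivity: 1ξ₁ / (1ξ₂) = 3.11 → ξ₁ = 3.11 ξ₂.
Substitute: (2·3.11 + 1) ξ₂ = 63.96 → ξ₂ = 8.859 mol/min, ξ₁ = 27.55 mol/min.
Outlet amounts (n = n₀ + Σ ν·ξ):
  Q: 127.9 − 2(27.55) − 1(8.859) = 63.96
  U: 405.1 − 2(27.55) − 3(8.859) = 323.4
  V: 0 + 1(27.55) = 27.55
  P: 0 + 1(8.859) = 8.859

323 mol/min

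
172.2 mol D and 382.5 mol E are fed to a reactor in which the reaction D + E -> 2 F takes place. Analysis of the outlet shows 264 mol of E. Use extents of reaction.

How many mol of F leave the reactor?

For E: n = n₀ − 1ξ → 264 = 382.5 − 1ξ, giving ξ = 118.5 mol.
Outlet amounts (n = n₀ + ν ξ):
  D: 172.2 − 1(118.5) = 53.7
  E: 382.5 − 1(118.5) = 264
  F: 0 + 2(118.5) = 237

237 mol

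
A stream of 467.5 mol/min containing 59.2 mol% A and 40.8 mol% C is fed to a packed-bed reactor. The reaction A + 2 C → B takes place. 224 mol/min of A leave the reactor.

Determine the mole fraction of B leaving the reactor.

0.146

For A: n = n₀ − 1ξ → 224 = 276.8 − 1ξ, giving ξ = 52.76 mol/min.
Outlet amounts (n = n₀ + ν ξ):
  A: 276.8 − 1(52.76) = 224
  C: 190.7 − 2(52.76) = 85.22
  B: 0 + 1(52.76) = 52.76
Total out = 362 mol/min; y_B = 52.76 / 362 = 0.1458.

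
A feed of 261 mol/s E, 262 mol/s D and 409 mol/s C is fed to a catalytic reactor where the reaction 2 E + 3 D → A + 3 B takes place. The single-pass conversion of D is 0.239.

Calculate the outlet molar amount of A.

20.9 mol/s

D reacted = 0.239 × 262 = 62.62 mol/s; ν_D = −3, so ξ = 62.62/3 = 20.87 mol/s.
Outlet amounts (n = n₀ + ν ξ):
  E: 261 − 2(20.87) = 219.3
  D: 262 − 3(20.87) = 199.4
  A: 0 + 1(20.87) = 20.87
  B: 0 + 3(20.87) = 62.62
  C: 409 (inert)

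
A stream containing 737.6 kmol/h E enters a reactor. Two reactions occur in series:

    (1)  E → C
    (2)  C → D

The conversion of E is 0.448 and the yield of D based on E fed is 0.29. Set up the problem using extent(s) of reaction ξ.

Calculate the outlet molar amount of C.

117 kmol/h

Conversion of E: E consumed = 1ξ₁ = 0.448 × 737.6 → ξ₁ = 330.4 kmol/h.
Yield of D: 1ξ₂ / 737.6 = 0.29 → ξ₂ = 213.9 kmol/h.
Outlet amounts (n = n₀ + Σ ν·ξ):
  E: 737.6 − 1(330.4) = 407.2
  C: 0 + 1(330.4) − 1(213.9) = 116.5
  D: 0 + 1(213.9) = 213.9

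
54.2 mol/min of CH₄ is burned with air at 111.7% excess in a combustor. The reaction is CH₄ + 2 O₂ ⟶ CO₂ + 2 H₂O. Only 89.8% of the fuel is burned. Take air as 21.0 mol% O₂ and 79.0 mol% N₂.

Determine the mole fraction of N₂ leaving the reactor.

0.753

Stoichiometric O₂ = 2 × 54.2 = 108.4 mol/min; O₂ fed = 108.4 × 2.117 = 229.5 mol/min.
N₂ fed = 229.5 × 79/21 = 863.3 mol/min.
Fuel reacted = 0.898 × 54.2 → ξ = 48.67 mol/min.
Outlet (n = n₀ + ν ξ):
  CH₄: 54.2 − 1(48.67) = 5.528
  O₂: 229.5 − 2(48.67) = 132.1
  N₂: 863.3 (inert)
  CO₂: 0 + 1(48.67) = 48.67
  H₂O: 0 + 2(48.67) = 97.34
Total out = 1147 mol/min; y_N₂ = 863.3 / 1147 = 0.7527.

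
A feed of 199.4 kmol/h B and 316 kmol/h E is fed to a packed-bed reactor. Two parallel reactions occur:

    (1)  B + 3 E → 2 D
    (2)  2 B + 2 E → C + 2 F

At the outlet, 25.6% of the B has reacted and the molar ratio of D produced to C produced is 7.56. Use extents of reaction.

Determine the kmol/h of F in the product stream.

Conversion of B: B consumed = 0.256 × 199.4 = 51.05 kmol/h = 1ξ₁ + 2ξ₂.
Selectivity: 2ξ₁ / (1ξ₂) = 7.56 → ξ₁ = 3.78 ξ₂.
Substitute: (1·3.78 + 2) ξ₂ = 51.05 → ξ₂ = 8.832 kmol/h, ξ₁ = 33.38 kmol/h.
Outlet amounts (n = n₀ + Σ ν·ξ):
  B: 199.4 − 1(33.38) − 2(8.832) = 148.4
  E: 316 − 3(33.38) − 2(8.832) = 198.2
  D: 0 + 2(33.38) = 66.77
  C: 0 + 1(8.832) = 8.832
  F: 0 + 2(8.832) = 17.66

17.7 kmol/h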